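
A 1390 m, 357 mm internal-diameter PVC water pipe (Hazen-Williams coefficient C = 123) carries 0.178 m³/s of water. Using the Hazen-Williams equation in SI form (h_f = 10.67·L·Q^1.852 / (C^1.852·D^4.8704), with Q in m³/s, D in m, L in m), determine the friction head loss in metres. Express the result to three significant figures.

h_f = 10.67·1390·0.178^1.852 / (123^1.852·0.357^4.8704) = 12.33 m

h_f ≈ 12.3 m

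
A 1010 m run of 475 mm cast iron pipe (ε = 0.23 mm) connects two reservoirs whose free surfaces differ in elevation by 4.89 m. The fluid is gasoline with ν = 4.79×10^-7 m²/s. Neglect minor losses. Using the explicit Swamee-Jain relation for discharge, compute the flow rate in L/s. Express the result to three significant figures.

Q ≈ 290 L/s

Swamee-Jain (Type II): Q = -0.965·√(gD⁵h_f/L)·ln[ε/(3.7D) + √(3.17ν²L/(gD³h_f))]
√(gD⁵h_f/L) = √(9.81·0.475⁵·4.89/1010) = 0.03389
ε/(3.7D) = 1.31×10^-4; √(3.17ν²L/(gD³h_f)) = 1.20×10^-5
Q = -0.965·0.03389·ln(1.428×10^-4) = 0.2896 m³/s
Check: V = 1.63 m/s, Re = 1.62×10^6, f = 0.01698, h_f = 4.91 m ≈ 4.89 m ✓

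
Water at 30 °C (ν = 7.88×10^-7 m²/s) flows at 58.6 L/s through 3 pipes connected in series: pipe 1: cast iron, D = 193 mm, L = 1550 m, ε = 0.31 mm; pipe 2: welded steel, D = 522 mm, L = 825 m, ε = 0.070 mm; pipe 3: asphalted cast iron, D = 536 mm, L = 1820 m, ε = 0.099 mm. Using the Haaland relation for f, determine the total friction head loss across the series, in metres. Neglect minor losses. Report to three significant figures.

H ≈ 37.3 m

Pipe 1: V = 2.003 m/s, Re = 4.91×10^5, ε/D = 0.00161, f = 0.02254, h_1 = f(L/D)V²/2g = 37.02 m
Pipe 2: V = 0.2738 m/s, Re = 1.81×10^5, ε/D = 1.34×10^-4, f = 0.01667, h_2 = f(L/D)V²/2g = 0.1007 m
Pipe 3: V = 0.2597 m/s, Re = 1.77×10^5, ε/D = 1.85×10^-4, f = 0.01706, h_3 = f(L/D)V²/2g = 0.1992 m
Series → Q common, losses add: H = Σh = 37.32 m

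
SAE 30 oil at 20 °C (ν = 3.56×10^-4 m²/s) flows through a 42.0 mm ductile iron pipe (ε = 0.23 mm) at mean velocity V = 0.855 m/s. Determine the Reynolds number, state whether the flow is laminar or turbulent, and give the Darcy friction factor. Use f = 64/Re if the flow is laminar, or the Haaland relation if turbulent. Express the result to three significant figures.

Re = VD/ν = 0.8550·0.0420/3.56×10^-4 = 101
Re < 2300 → laminar → f = 64/Re = 0.6345

Re ≈ 101; laminar; f = 64/Re ≈ 0.634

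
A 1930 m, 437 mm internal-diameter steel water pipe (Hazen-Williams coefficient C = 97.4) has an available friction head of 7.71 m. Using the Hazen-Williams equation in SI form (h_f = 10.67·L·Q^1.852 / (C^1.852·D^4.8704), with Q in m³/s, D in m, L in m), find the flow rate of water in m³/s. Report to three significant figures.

Rearranging: Q = [h_f·C^1.852·D^4.8704 / (10.67·L)]^(1/1.852)
Q = [7.71·97.4^1.852·0.437^4.8704 / (10.67·1930)]^0.540 = 0.1559 m³/s

Q ≈ 0.156 m³/s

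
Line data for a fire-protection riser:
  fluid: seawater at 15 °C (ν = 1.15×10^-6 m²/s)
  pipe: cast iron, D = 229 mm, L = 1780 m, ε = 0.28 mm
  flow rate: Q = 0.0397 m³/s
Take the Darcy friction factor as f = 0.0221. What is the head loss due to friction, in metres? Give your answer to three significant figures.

h_f ≈ 8.13 m

V = 4Q/(πD²) = 4·0.0397/(π·0.229²) = 0.9639 m/s
h_f = f(L/D)V²/(2g) = 0.02210·(1780/0.229)·0.9639²/(2·9.81) = 8.135 m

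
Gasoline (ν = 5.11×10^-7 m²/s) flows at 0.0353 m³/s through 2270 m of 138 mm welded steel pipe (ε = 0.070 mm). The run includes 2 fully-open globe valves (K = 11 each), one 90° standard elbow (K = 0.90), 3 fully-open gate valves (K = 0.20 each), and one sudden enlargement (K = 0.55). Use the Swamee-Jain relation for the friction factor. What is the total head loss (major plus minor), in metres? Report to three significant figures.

H_L ≈ 89.1 m

V = 4Q/(πD²) = 2.360 m/s; V²/2g = 0.2839 m
Re = 6.37×10^5, ε/D = 5.07×10^-4 → f = 0.01763 (Swamee-Jain)
Major: h_f = f(L/D)·V²/2g = 0.01763·16449·0.2839 = 82.31 m
Minor: ΣK = 24.1; h_m = ΣK·V²/2g = 6.828 m
Total H_L = 82.31 + 6.828 = 89.14 m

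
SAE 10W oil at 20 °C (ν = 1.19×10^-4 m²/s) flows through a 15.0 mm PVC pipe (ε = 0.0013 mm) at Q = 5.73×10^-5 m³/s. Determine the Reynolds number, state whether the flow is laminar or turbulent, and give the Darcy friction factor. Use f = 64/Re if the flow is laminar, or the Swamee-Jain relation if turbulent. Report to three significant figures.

Re ≈ 40.9; laminar; f = 64/Re ≈ 1.57

V = 4Q/(πD²) = 0.3243 m/s
Re = VD/ν = 0.3243·0.0150/1.19×10^-4 = 40.9
Re < 2300 → laminar → f = 64/Re = 1.566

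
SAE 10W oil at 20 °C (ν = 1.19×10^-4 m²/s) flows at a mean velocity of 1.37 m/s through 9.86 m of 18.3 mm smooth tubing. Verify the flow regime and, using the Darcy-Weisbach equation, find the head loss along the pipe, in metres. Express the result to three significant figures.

h_f ≈ 15.7 m

Re = VD/ν = 1.37·0.01830/1.19×10^-4 = 211 → laminar (Re < 2300)
f = 64/Re = 0.3038
h_f = f(L/D)V²/(2g) = 0.3038·(9.86/0.01830)·1.37²/(2·9.81) = 15.66 m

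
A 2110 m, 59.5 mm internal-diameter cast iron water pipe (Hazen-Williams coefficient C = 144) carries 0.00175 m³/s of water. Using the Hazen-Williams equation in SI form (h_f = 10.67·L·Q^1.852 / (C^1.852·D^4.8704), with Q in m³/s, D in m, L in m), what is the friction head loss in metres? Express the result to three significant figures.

h_f ≈ 16.5 m

h_f = 10.67·2110·0.00175^1.852 / (144^1.852·0.0595^4.8704) = 16.51 m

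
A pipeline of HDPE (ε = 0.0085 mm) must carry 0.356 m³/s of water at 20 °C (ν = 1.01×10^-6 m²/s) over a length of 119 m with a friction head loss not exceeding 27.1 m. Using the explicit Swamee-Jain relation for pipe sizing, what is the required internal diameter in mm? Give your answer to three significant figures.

Swamee-Jain (Type III): D = 0.66·[ε^1.25·(LQ²/(gh_f))^4.75 + ν·Q^9.4·(L/(gh_f))^5.2]^0.04
LQ²/(gh_f) = 0.05673; L/(gh_f) = 0.4476
Term 1 = ε^1.25·(…)^4.75 = 5.53×10^-13; Term 2 = ν·Q^9.4·(…)^5.2 = 9.39×10^-13
D = 0.66·(5.53×10^-13 + 9.39×10^-13)^0.04 = 0.2221 m = 222 mm
Check: V = 9.19 m/s, Re = 2.02×10^6, f = 0.01157, h_f = 26.7 m ≈ 27.1 m ✓

D ≈ 222 mm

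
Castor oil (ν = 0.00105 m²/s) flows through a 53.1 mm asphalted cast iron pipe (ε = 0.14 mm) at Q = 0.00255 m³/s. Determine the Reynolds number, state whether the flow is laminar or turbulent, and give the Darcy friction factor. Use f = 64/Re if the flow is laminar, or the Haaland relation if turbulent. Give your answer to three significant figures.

V = 4Q/(πD²) = 1.151 m/s
Re = VD/ν = 1.151·0.0531/0.00105 = 58.2
Re < 2300 → laminar → f = 64/Re = 1.099

Re ≈ 58.2; laminar; f = 64/Re ≈ 1.10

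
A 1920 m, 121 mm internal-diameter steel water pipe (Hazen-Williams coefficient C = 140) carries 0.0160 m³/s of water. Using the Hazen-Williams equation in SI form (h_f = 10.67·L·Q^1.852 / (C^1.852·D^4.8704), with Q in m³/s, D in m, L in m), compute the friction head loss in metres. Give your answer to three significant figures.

h_f ≈ 30.1 m

h_f = 10.67·1920·0.0160^1.852 / (140^1.852·0.121^4.8704) = 30.07 m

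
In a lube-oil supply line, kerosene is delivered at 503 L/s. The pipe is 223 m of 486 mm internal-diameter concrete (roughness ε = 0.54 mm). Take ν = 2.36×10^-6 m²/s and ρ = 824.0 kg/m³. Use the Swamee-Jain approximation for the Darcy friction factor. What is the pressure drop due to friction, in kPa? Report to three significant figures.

Δp ≈ 28.9 kPa

V = 4Q/(πD²) = 4·0.503/(π·0.486²) = 2.711 m/s
Re = VD/ν = 2.711·0.486/2.36×10^-6 = 5.58×10^5 → turbulent
ε/D = 0.54/486 = 0.00111
Swamee-Jain: f = 0.02076
h_f = f(L/D)V²/(2g) = 0.02076·(223/0.486)·2.711²/(2·9.81) = 3.570 m
Δp = ρg·h_f = 824.0·9.81·3.570 = 28.86 kPa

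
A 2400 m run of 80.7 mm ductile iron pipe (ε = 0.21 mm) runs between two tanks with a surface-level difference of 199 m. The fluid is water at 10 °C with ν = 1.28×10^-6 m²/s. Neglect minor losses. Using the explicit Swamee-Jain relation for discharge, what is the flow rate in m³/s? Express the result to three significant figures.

Swamee-Jain (Type II): Q = -0.965·√(gD⁵h_f/L)·ln[ε/(3.7D) + √(3.17ν²L/(gD³h_f))]
√(gD⁵h_f/L) = √(9.81·0.0807⁵·199/2400) = 0.001669
ε/(3.7D) = 7.03×10^-4; √(3.17ν²L/(gD³h_f)) = 1.10×10^-4
Q = -0.965·0.001669·ln(8.135×10^-4) = 0.01145 m³/s
Check: V = 2.24 m/s, Re = 1.41×10^5, f = 0.02639, h_f = 201 m ≈ 199 m ✓

Q ≈ 0.0115 m³/s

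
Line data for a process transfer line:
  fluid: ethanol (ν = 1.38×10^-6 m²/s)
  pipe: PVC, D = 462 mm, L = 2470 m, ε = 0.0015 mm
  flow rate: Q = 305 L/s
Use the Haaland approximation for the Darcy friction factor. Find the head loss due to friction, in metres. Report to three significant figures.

V = 4Q/(πD²) = 4·0.305/(π·0.462²) = 1.819 m/s
Re = VD/ν = 1.819·0.462/1.38×10^-6 = 6.09×10^5 → turbulent
ε/D = 0.0015/462 = 3.25×10^-6
Haaland: f = 0.01265
h_f = f(L/D)V²/(2g) = 0.01265·(2470/0.462)·1.819²/(2·9.81) = 11.41 m

h_f ≈ 11.4 m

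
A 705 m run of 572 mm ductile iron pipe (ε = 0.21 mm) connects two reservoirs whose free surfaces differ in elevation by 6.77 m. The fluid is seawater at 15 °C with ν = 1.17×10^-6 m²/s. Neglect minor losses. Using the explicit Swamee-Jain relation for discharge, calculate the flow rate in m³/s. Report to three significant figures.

Q ≈ 0.665 m³/s

Swamee-Jain (Type II): Q = -0.965·√(gD⁵h_f/L)·ln[ε/(3.7D) + √(3.17ν²L/(gD³h_f))]
√(gD⁵h_f/L) = √(9.81·0.572⁵·6.77/705) = 0.07595
ε/(3.7D) = 9.92×10^-5; √(3.17ν²L/(gD³h_f)) = 1.57×10^-5
Q = -0.965·0.07595·ln(1.149×10^-4) = 0.6648 m³/s
Check: V = 2.59 m/s, Re = 1.26×10^6, f = 0.01619, h_f = 6.81 m ≈ 6.77 m ✓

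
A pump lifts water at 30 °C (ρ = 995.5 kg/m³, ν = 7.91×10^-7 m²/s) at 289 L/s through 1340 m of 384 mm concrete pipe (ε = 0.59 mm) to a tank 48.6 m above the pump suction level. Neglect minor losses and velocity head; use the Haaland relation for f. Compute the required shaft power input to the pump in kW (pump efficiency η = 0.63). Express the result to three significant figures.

V = 4Q/(πD²) = 2.495 m/s; Re = 1.21×10^6; ε/D = 0.00154; f = 0.02207
h_f = f(L/D)V²/2g = 24.44 m
Total head H = z + h_f = 48.6 + 24.44 = 73.04 m
P_hyd = ρgQH = 995.5·9.81·0.289·73.04 = 206.1 kW
P_shaft = P_hyd/η = 206.1/0.63 = 327.2 kW

P_shaft ≈ 327 kW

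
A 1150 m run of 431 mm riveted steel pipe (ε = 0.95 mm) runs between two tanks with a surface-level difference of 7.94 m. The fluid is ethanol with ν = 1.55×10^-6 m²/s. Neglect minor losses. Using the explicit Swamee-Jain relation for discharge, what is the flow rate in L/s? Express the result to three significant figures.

Q ≈ 226 L/s

Swamee-Jain (Type II): Q = -0.965·√(gD⁵h_f/L)·ln[ε/(3.7D) + √(3.17ν²L/(gD³h_f))]
√(gD⁵h_f/L) = √(9.81·0.431⁵·7.94/1150) = 0.03174
ε/(3.7D) = 5.96×10^-4; √(3.17ν²L/(gD³h_f)) = 3.75×10^-5
Q = -0.965·0.03174·ln(6.332×10^-4) = 0.2256 m³/s
Check: V = 1.55 m/s, Re = 4.30×10^5, f = 0.02456, h_f = 7.98 m ≈ 7.94 m ✓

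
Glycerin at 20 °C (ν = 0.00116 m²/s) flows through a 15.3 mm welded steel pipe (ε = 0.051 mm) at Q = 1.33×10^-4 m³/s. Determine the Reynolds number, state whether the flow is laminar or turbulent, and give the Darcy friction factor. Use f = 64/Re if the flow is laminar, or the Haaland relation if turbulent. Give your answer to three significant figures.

V = 4Q/(πD²) = 0.7234 m/s
Re = VD/ν = 0.7234·0.0153/0.00116 = 9.54
Re < 2300 → laminar → f = 64/Re = 6.708

Re ≈ 9.54; laminar; f = 64/Re ≈ 6.71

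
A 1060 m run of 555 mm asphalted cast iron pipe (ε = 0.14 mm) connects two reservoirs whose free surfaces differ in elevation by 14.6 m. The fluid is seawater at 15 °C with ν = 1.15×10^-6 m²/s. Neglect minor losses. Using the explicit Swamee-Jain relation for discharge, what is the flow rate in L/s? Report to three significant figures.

Q ≈ 766 L/s

Swamee-Jain (Type II): Q = -0.965·√(gD⁵h_f/L)·ln[ε/(3.7D) + √(3.17ν²L/(gD³h_f))]
√(gD⁵h_f/L) = √(9.81·0.555⁵·14.6/1060) = 0.08435
ε/(3.7D) = 6.82×10^-5; √(3.17ν²L/(gD³h_f)) = 1.35×10^-5
Q = -0.965·0.08435·ln(8.165×10^-5) = 0.7662 m³/s
Check: V = 3.17 m/s, Re = 1.53×10^6, f = 0.01504, h_f = 14.7 m ≈ 14.6 m ✓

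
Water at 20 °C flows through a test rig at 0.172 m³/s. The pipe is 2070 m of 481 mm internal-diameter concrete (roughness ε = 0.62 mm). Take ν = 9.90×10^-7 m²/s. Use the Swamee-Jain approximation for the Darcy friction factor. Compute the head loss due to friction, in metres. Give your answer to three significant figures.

h_f ≈ 4.24 m

V = 4Q/(πD²) = 4·0.172/(π·0.481²) = 0.9466 m/s
Re = VD/ν = 0.9466·0.481/9.90×10^-7 = 4.60×10^5 → turbulent
ε/D = 0.62/481 = 0.00129
Swamee-Jain: f = 0.02157
h_f = f(L/D)V²/(2g) = 0.02157·(2070/0.481)·0.9466²/(2·9.81) = 4.240 m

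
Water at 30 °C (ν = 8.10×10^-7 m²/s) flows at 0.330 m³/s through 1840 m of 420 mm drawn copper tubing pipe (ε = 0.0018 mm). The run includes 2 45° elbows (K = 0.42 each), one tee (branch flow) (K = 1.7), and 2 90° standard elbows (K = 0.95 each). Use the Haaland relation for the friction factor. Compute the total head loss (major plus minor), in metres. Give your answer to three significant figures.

H_L ≈ 15.6 m

V = 4Q/(πD²) = 2.382 m/s; V²/2g = 0.2892 m
Re = 1.24×10^6, ε/D = 4.29×10^-6 → f = 0.01127 (Haaland)
Major: h_f = f(L/D)·V²/2g = 0.01127·4381·0.2892 = 14.28 m
Minor: ΣK = 4.44; h_m = ΣK·V²/2g = 1.284 m
Total H_L = 14.28 + 1.284 = 15.56 m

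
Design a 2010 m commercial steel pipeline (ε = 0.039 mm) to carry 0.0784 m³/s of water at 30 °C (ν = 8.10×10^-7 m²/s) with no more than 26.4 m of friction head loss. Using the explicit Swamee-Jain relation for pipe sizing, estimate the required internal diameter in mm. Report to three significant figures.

Swamee-Jain (Type III): D = 0.66·[ε^1.25·(LQ²/(gh_f))^4.75 + ν·Q^9.4·(L/(gh_f))^5.2]^0.04
LQ²/(gh_f) = 0.04770; L/(gh_f) = 7.761
Term 1 = ε^1.25·(…)^4.75 = 1.63×10^-12; Term 2 = ν·Q^9.4·(…)^5.2 = 1.39×10^-12
D = 0.66·(1.63×10^-12 + 1.39×10^-12)^0.04 = 0.2284 m = 228 mm
Check: V = 1.91 m/s, Re = 5.40×10^5, f = 0.01512, h_f = 24.8 m ≈ 26.4 m ✓

D ≈ 228 mm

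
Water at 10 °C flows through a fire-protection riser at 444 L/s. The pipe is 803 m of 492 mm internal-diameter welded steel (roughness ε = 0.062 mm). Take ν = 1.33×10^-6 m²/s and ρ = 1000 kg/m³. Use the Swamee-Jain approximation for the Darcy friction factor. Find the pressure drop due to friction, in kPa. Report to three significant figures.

V = 4Q/(πD²) = 4·0.444/(π·0.492²) = 2.335 m/s
Re = VD/ν = 2.335·0.492/1.33×10^-6 = 8.64×10^5 → turbulent
ε/D = 0.062/492 = 1.26×10^-4
Swamee-Jain: f = 0.01403
h_f = f(L/D)V²/(2g) = 0.01403·(803/0.492)·2.335²/(2·9.81) = 6.366 m
Δp = ρg·h_f = 1000·9.81·6.366 = 62.45 kPa

Δp ≈ 62.5 kPa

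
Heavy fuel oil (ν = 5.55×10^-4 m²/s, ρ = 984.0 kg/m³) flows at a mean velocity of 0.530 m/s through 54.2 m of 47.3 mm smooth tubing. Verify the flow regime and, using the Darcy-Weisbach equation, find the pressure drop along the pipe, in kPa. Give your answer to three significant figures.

Δp ≈ 224 kPa

Re = VD/ν = 0.530·0.04730/5.55×10^-4 = 45.2 → laminar (Re < 2300)
f = 64/Re = 1.417
h_f = f(L/D)V²/(2g) = 1.417·(54.2/0.04730)·0.530²/(2·9.81) = 23.24 m
Δp = ρg·h_f = 984.0·9.81·23.24 = 224.4 kPa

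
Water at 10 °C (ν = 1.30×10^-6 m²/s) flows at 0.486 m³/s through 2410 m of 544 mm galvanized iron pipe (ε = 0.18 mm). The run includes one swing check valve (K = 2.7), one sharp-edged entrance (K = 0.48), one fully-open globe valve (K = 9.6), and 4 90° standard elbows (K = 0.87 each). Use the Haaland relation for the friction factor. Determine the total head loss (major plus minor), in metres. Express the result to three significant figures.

V = 4Q/(πD²) = 2.091 m/s; V²/2g = 0.2228 m
Re = 8.75×10^5, ε/D = 3.31×10^-4 → f = 0.01595 (Haaland)
Major: h_f = f(L/D)·V²/2g = 0.01595·4430·0.2228 = 15.75 m
Minor: ΣK = 16.3; h_m = ΣK·V²/2g = 3.623 m
Total H_L = 15.75 + 3.623 = 19.37 m

H_L ≈ 19.4 m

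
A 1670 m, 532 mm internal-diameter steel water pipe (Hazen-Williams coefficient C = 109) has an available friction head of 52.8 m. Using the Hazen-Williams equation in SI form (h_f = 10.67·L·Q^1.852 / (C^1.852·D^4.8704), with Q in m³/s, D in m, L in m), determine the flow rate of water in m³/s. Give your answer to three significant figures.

Rearranging: Q = [h_f·C^1.852·D^4.8704 / (10.67·L)]^(1/1.852)
Q = [52.8·109^1.852·0.532^4.8704 / (10.67·1670)]^0.540 = 0.8943 m³/s

Q ≈ 0.894 m³/s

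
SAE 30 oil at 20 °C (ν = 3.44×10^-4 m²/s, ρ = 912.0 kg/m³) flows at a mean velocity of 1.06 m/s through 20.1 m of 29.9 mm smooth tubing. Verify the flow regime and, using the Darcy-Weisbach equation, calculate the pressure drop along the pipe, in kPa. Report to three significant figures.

Δp ≈ 239 kPa

Re = VD/ν = 1.06·0.02990/3.44×10^-4 = 92.1 → laminar (Re < 2300)
f = 64/Re = 0.6946
h_f = f(L/D)V²/(2g) = 0.6946·(20.1/0.02990)·1.06²/(2·9.81) = 26.74 m
Δp = ρg·h_f = 912.0·9.81·26.74 = 239.3 kPa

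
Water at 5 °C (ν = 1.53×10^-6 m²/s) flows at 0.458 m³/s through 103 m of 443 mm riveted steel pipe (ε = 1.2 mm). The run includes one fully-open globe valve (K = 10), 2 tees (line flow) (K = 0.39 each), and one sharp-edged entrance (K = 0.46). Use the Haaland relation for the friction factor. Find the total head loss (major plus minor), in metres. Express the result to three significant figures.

H_L ≈ 7.74 m

V = 4Q/(πD²) = 2.971 m/s; V²/2g = 0.4500 m
Re = 8.60×10^5, ε/D = 0.00271 → f = 0.02563 (Haaland)
Major: h_f = f(L/D)·V²/2g = 0.02563·232.5·0.4500 = 2.682 m
Minor: ΣK = 11.2; h_m = ΣK·V²/2g = 5.058 m
Total H_L = 2.682 + 5.058 = 7.740 m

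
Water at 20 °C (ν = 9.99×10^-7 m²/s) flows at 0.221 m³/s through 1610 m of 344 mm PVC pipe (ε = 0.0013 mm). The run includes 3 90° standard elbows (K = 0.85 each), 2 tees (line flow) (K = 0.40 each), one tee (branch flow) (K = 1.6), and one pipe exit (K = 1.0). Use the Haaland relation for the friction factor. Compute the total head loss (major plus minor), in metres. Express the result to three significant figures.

H_L ≈ 18.0 m

V = 4Q/(πD²) = 2.378 m/s; V²/2g = 0.2882 m
Re = 8.19×10^5, ε/D = 3.78×10^-6 → f = 0.01204 (Haaland)
Major: h_f = f(L/D)·V²/2g = 0.01204·4680·0.2882 = 16.24 m
Minor: ΣK = 5.95; h_m = ΣK·V²/2g = 1.715 m
Total H_L = 16.24 + 1.715 = 17.95 m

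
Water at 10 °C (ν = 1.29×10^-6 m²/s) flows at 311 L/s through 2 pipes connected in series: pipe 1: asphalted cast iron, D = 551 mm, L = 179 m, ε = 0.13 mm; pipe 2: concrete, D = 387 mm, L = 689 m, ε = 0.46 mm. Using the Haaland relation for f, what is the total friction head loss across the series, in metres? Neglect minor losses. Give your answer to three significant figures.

Pipe 1: V = 1.304 m/s, Re = 5.57×10^5, ε/D = 2.36×10^-4, f = 0.01549, h_1 = f(L/D)V²/2g = 0.4364 m
Pipe 2: V = 2.644 m/s, Re = 7.93×10^5, ε/D = 0.00119, f = 0.02082, h_2 = f(L/D)V²/2g = 13.21 m
Series → Q common, losses add: H = Σh = 13.65 m

H ≈ 13.6 m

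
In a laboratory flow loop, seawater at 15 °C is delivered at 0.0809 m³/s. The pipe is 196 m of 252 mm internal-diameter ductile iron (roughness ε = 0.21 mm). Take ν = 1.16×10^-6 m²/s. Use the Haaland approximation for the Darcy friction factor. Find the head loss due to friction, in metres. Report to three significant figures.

h_f ≈ 2.05 m

V = 4Q/(πD²) = 4·0.0809/(π·0.252²) = 1.622 m/s
Re = VD/ν = 1.622·0.252/1.16×10^-6 = 3.52×10^5 → turbulent
ε/D = 0.21/252 = 8.33×10^-4
Haaland: f = 0.01966
h_f = f(L/D)V²/(2g) = 0.01966·(196/0.252)·1.622²/(2·9.81) = 2.050 m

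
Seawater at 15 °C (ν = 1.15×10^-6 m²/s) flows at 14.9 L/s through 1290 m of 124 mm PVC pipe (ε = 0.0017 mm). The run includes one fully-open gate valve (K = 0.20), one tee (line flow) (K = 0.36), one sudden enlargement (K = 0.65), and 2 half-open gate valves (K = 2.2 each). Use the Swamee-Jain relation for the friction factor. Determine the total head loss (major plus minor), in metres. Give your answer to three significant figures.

H_L ≈ 14.1 m

V = 4Q/(πD²) = 1.234 m/s; V²/2g = 0.07759 m
Re = 1.33×10^5, ε/D = 1.37×10^-5 → f = 0.01694 (Swamee-Jain)
Major: h_f = f(L/D)·V²/2g = 0.01694·10403·0.07759 = 13.68 m
Minor: ΣK = 5.61; h_m = ΣK·V²/2g = 0.4353 m
Total H_L = 13.68 + 0.4353 = 14.11 m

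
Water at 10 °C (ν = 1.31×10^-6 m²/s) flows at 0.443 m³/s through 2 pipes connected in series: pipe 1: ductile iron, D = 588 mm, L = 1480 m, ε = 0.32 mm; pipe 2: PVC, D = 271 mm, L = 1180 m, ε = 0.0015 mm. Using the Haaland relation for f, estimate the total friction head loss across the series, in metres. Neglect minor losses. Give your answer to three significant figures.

H ≈ 148 m

Pipe 1: V = 1.631 m/s, Re = 7.32×10^5, ε/D = 5.44×10^-4, f = 0.01761, h_1 = f(L/D)V²/2g = 6.014 m
Pipe 2: V = 7.680 m/s, Re = 1.59×10^6, ε/D = 5.54×10^-6, f = 0.01087, h_2 = f(L/D)V²/2g = 142.3 m
Series → Q common, losses add: H = Σh = 148.3 m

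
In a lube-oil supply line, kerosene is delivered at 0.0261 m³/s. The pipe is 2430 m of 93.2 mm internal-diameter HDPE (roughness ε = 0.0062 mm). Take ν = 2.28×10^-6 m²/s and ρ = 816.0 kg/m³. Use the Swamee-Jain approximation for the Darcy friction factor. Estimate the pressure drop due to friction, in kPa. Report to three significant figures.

V = 4Q/(πD²) = 4·0.0261/(π·0.0932²) = 3.826 m/s
Re = VD/ν = 3.826·0.0932/2.28×10^-6 = 1.56×10^5 → turbulent
ε/D = 0.0062/93.2 = 6.65×10^-5
Swamee-Jain: f = 0.01681
h_f = f(L/D)V²/(2g) = 0.01681·(2430/0.0932)·3.826²/(2·9.81) = 327.1 m
Δp = ρg·h_f = 816.0·9.81·327.1 = 2618 kPa

Δp ≈ 2620 kPa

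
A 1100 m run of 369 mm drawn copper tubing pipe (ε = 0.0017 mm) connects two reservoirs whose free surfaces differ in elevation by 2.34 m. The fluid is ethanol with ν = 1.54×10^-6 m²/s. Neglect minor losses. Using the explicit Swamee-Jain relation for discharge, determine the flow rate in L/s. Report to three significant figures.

Swamee-Jain (Type II): Q = -0.965·√(gD⁵h_f/L)·ln[ε/(3.7D) + √(3.17ν²L/(gD³h_f))]
√(gD⁵h_f/L) = √(9.81·0.369⁵·2.34/1100) = 0.01195
ε/(3.7D) = 1.25×10^-6; √(3.17ν²L/(gD³h_f)) = 8.47×10^-5
Q = -0.965·0.01195·ln(8.592×10^-5) = 0.1079 m³/s
Check: V = 1.01 m/s, Re = 2.42×10^5, f = 0.01502, h_f = 2.33 m ≈ 2.34 m ✓

Q ≈ 108 L/s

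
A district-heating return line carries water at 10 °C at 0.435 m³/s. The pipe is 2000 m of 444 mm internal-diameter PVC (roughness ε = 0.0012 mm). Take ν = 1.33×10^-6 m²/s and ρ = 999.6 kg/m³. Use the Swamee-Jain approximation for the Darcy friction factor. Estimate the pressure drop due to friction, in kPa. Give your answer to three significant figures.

V = 4Q/(πD²) = 4·0.435/(π·0.444²) = 2.810 m/s
Re = VD/ν = 2.810·0.444/1.33×10^-6 = 9.38×10^5 → turbulent
ε/D = 0.0012/444 = 2.70×10^-6
Swamee-Jain: f = 0.01180
h_f = f(L/D)V²/(2g) = 0.01180·(2000/0.444)·2.810²/(2·9.81) = 21.38 m
Δp = ρg·h_f = 999.6·9.81·21.38 = 209.7 kPa

Δp ≈ 210 kPa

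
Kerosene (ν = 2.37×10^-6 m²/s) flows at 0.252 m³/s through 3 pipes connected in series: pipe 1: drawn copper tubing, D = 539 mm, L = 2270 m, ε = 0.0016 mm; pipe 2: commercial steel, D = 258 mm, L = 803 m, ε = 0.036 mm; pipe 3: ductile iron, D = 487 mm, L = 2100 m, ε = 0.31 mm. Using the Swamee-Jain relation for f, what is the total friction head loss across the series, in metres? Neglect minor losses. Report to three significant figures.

H ≈ 66.3 m

Pipe 1: V = 1.104 m/s, Re = 2.51×10^5, ε/D = 2.97×10^-6, f = 0.01490, h_1 = f(L/D)V²/2g = 3.900 m
Pipe 2: V = 4.820 m/s, Re = 5.25×10^5, ε/D = 1.40×10^-4, f = 0.01484, h_2 = f(L/D)V²/2g = 54.69 m
Pipe 3: V = 1.353 m/s, Re = 2.78×10^5, ε/D = 6.37×10^-4, f = 0.01916, h_3 = f(L/D)V²/2g = 7.708 m
Series → Q common, losses add: H = Σh = 66.29 m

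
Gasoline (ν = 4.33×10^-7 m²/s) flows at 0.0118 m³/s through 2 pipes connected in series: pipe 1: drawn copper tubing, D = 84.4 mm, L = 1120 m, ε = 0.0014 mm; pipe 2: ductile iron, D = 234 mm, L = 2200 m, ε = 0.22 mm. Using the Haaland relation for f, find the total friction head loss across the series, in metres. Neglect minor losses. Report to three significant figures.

Pipe 1: V = 2.109 m/s, Re = 4.11×10^5, ε/D = 1.66×10^-5, f = 0.01370, h_1 = f(L/D)V²/2g = 41.22 m
Pipe 2: V = 0.2744 m/s, Re = 1.48×10^5, ε/D = 9.40×10^-4, f = 0.02107, h_2 = f(L/D)V²/2g = 0.7601 m
Series → Q common, losses add: H = Σh = 41.99 m

H ≈ 42.0 m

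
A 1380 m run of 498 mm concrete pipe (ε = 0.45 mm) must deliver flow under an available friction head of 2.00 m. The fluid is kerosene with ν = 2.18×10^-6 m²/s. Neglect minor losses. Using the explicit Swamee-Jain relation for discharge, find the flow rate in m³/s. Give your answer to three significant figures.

Swamee-Jain (Type II): Q = -0.965·√(gD⁵h_f/L)·ln[ε/(3.7D) + √(3.17ν²L/(gD³h_f))]
√(gD⁵h_f/L) = √(9.81·0.498⁵·2.00/1380) = 0.02087
ε/(3.7D) = 2.44×10^-4; √(3.17ν²L/(gD³h_f)) = 9.26×10^-5
Q = -0.965·0.02087·ln(3.368×10^-4) = 0.1610 m³/s
Check: V = 0.827 m/s, Re = 1.89×10^5, f = 0.02088, h_f = 2.02 m ≈ 2.00 m ✓

Q ≈ 0.161 m³/s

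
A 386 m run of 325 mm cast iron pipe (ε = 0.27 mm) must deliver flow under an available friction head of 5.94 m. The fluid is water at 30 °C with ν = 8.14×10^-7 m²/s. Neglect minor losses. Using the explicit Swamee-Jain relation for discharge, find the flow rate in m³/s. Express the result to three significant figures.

Q ≈ 0.188 m³/s

Swamee-Jain (Type II): Q = -0.965·√(gD⁵h_f/L)·ln[ε/(3.7D) + √(3.17ν²L/(gD³h_f))]
√(gD⁵h_f/L) = √(9.81·0.325⁵·5.94/386) = 0.02340
ε/(3.7D) = 2.25×10^-4; √(3.17ν²L/(gD³h_f)) = 2.01×10^-5
Q = -0.965·0.02340·ln(2.447×10^-4) = 0.1877 m³/s
Check: V = 2.26 m/s, Re = 9.04×10^5, f = 0.01926, h_f = 5.97 m ≈ 5.94 m ✓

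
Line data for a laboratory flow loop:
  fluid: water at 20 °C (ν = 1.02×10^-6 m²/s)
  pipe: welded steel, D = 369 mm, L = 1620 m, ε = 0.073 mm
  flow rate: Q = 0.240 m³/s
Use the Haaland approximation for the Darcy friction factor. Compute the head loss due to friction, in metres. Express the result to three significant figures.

h_f ≈ 16.6 m

V = 4Q/(πD²) = 4·0.240/(π·0.369²) = 2.244 m/s
Re = VD/ν = 2.244·0.369/1.02×10^-6 = 8.12×10^5 → turbulent
ε/D = 0.073/369 = 1.98×10^-4
Haaland: f = 0.01475
h_f = f(L/D)V²/(2g) = 0.01475·(1620/0.369)·2.244²/(2·9.81) = 16.62 m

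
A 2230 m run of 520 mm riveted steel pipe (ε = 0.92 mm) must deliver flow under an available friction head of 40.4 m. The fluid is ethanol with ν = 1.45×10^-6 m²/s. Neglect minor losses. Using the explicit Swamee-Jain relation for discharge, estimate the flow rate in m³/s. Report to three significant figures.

Q ≈ 0.604 m³/s

Swamee-Jain (Type II): Q = -0.965·√(gD⁵h_f/L)·ln[ε/(3.7D) + √(3.17ν²L/(gD³h_f))]
√(gD⁵h_f/L) = √(9.81·0.520⁵·40.4/2230) = 0.08220
ε/(3.7D) = 4.78×10^-4; √(3.17ν²L/(gD³h_f)) = 1.63×10^-5
Q = -0.965·0.08220·ln(4.945×10^-4) = 0.6038 m³/s
Check: V = 2.84 m/s, Re = 1.02×10^6, f = 0.02295, h_f = 40.6 m ≈ 40.4 m ✓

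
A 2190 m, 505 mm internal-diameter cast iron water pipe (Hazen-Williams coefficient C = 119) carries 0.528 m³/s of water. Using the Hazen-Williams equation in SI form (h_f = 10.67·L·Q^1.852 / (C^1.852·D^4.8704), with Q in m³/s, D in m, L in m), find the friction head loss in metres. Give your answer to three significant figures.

h_f = 10.67·2190·0.528^1.852 / (119^1.852·0.505^4.8704) = 28.58 m

h_f ≈ 28.6 m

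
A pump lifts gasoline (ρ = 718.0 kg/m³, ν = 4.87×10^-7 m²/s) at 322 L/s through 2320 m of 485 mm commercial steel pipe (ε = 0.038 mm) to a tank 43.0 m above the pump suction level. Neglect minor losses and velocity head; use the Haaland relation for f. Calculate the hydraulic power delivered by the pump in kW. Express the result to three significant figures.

V = 4Q/(πD²) = 1.743 m/s; Re = 1.74×10^6; ε/D = 7.84×10^-5; f = 0.01244
h_f = f(L/D)V²/2g = 9.215 m
Total head H = z + h_f = 43.0 + 9.215 = 52.22 m
P_hyd = ρgQH = 718.0·9.81·0.322·52.22 = 118.4 kW

P_hyd ≈ 118 kW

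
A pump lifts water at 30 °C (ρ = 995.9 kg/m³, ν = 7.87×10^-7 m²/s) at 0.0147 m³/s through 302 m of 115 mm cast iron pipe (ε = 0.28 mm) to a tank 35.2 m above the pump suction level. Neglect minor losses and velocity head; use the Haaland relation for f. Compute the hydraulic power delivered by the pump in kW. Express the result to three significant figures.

V = 4Q/(πD²) = 1.415 m/s; Re = 2.07×10^5; ε/D = 0.00243; f = 0.02541
h_f = f(L/D)V²/2g = 6.813 m
Total head H = z + h_f = 35.2 + 6.813 = 42.01 m
P_hyd = ρgQH = 995.9·9.81·0.0147·42.01 = 6.034 kW

P_hyd ≈ 6.03 kW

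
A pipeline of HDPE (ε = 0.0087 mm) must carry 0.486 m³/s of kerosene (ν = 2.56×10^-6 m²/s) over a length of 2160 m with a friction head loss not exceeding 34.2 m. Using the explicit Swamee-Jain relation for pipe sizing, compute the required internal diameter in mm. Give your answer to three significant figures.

D ≈ 444 mm

Swamee-Jain (Type III): D = 0.66·[ε^1.25·(LQ²/(gh_f))^4.75 + ν·Q^9.4·(L/(gh_f))^5.2]^0.04
LQ²/(gh_f) = 1.521; L/(gh_f) = 6.438
Term 1 = ε^1.25·(…)^4.75 = 3.46×10^-6; Term 2 = ν·Q^9.4·(…)^5.2 = 4.66×10^-5
D = 0.66·(3.46×10^-6 + 4.66×10^-5)^0.04 = 0.4441 m = 444 mm
Check: V = 3.14 m/s, Re = 5.44×10^5, f = 0.01322, h_f = 32.2 m ≈ 34.2 m ✓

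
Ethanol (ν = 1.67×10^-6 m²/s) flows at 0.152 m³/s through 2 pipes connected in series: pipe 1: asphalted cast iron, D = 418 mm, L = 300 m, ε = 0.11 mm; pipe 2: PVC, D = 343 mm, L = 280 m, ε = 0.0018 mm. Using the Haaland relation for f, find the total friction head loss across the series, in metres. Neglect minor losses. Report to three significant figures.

Pipe 1: V = 1.108 m/s, Re = 2.77×10^5, ε/D = 2.63×10^-4, f = 0.01667, h_1 = f(L/D)V²/2g = 0.7481 m
Pipe 2: V = 1.645 m/s, Re = 3.38×10^5, ε/D = 5.25×10^-6, f = 0.01407, h_2 = f(L/D)V²/2g = 1.584 m
Series → Q common, losses add: H = Σh = 2.333 m

H ≈ 2.33 m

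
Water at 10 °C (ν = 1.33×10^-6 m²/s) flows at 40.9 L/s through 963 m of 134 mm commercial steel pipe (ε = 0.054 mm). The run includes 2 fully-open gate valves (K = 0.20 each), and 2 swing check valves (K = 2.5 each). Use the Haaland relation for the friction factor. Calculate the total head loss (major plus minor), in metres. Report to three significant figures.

V = 4Q/(πD²) = 2.900 m/s; V²/2g = 0.4287 m
Re = 2.92×10^5, ε/D = 4.03×10^-4 → f = 0.01752 (Haaland)
Major: h_f = f(L/D)·V²/2g = 0.01752·7187·0.4287 = 53.98 m
Minor: ΣK = 5.40; h_m = ΣK·V²/2g = 2.315 m
Total H_L = 53.98 + 2.315 = 56.30 m

H_L ≈ 56.3 m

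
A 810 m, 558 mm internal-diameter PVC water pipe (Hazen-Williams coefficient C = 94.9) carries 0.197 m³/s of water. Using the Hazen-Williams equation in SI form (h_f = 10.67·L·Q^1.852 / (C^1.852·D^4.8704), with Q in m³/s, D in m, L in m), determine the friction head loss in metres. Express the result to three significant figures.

h_f = 10.67·810·0.197^1.852 / (94.9^1.852·0.558^4.8704) = 1.593 m

h_f ≈ 1.59 m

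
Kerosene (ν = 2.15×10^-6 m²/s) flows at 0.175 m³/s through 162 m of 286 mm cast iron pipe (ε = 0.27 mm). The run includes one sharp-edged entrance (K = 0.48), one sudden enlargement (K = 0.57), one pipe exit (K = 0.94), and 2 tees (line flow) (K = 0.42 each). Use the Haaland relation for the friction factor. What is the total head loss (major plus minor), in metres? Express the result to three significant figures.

H_L ≈ 5.39 m

V = 4Q/(πD²) = 2.724 m/s; V²/2g = 0.3782 m
Re = 3.62×10^5, ε/D = 9.44×10^-4 → f = 0.02014 (Haaland)
Major: h_f = f(L/D)·V²/2g = 0.02014·566.4·0.3782 = 4.315 m
Minor: ΣK = 2.83; h_m = ΣK·V²/2g = 1.070 m
Total H_L = 4.315 + 1.070 = 5.385 m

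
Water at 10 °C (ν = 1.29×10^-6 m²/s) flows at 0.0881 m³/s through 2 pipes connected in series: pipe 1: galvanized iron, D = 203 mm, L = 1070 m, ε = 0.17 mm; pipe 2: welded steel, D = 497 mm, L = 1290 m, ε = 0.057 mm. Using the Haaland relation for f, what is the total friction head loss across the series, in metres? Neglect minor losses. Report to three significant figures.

H ≈ 39.3 m

Pipe 1: V = 2.722 m/s, Re = 4.28×10^5, ε/D = 8.37×10^-4, f = 0.01954, h_1 = f(L/D)V²/2g = 38.89 m
Pipe 2: V = 0.4541 m/s, Re = 1.75×10^5, ε/D = 1.15×10^-4, f = 0.01664, h_2 = f(L/D)V²/2g = 0.4540 m
Series → Q common, losses add: H = Σh = 39.34 m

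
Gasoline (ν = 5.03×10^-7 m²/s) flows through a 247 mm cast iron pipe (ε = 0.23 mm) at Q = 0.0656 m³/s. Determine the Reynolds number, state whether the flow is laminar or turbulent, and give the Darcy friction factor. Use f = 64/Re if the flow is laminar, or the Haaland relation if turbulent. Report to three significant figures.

Re ≈ 6.72×10^5; turbulent; f ≈ 0.0198

V = 4Q/(πD²) = 1.369 m/s
Re = VD/ν = 1.369·0.247/5.03×10^-7 = 6.72×10^5
Re > 4000 → turbulent; ε/D = 9.31×10^-4
Haaland: f = 0.01975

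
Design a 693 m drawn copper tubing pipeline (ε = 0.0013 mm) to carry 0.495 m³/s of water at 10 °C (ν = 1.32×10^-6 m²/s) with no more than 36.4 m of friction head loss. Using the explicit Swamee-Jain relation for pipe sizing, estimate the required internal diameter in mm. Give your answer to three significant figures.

D ≈ 339 mm

Swamee-Jain (Type III): D = 0.66·[ε^1.25·(LQ²/(gh_f))^4.75 + ν·Q^9.4·(L/(gh_f))^5.2]^0.04
LQ²/(gh_f) = 0.4755; L/(gh_f) = 1.941
Term 1 = ε^1.25·(…)^4.75 = 1.29×10^-9; Term 2 = ν·Q^9.4·(…)^5.2 = 5.59×10^-8
D = 0.66·(1.29×10^-9 + 5.59×10^-8)^0.04 = 0.3387 m = 339 mm
Check: V = 5.49 m/s, Re = 1.41×10^6, f = 0.01108, h_f = 34.9 m ≈ 36.4 m ✓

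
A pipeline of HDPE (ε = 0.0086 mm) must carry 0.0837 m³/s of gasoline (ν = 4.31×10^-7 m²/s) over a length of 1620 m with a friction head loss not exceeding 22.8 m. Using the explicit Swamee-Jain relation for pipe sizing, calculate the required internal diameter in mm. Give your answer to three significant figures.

Swamee-Jain (Type III): D = 0.66·[ε^1.25·(LQ²/(gh_f))^4.75 + ν·Q^9.4·(L/(gh_f))^5.2]^0.04
LQ²/(gh_f) = 0.05074; L/(gh_f) = 7.243
Term 1 = ε^1.25·(…)^4.75 = 3.30×10^-13; Term 2 = ν·Q^9.4·(…)^5.2 = 9.54×10^-13
D = 0.66·(3.30×10^-13 + 9.54×10^-13)^0.04 = 0.2207 m = 221 mm
Check: V = 2.19 m/s, Re = 1.12×10^6, f = 0.01231, h_f = 22.0 m ≈ 22.8 m ✓

D ≈ 221 mm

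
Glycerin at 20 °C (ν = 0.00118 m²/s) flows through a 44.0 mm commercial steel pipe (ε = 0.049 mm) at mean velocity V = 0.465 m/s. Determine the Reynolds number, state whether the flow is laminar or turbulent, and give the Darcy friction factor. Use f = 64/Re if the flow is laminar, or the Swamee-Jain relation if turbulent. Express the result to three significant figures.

Re ≈ 17.3; laminar; f = 64/Re ≈ 3.69

Re = VD/ν = 0.4650·0.0440/0.00118 = 17.3
Re < 2300 → laminar → f = 64/Re = 3.691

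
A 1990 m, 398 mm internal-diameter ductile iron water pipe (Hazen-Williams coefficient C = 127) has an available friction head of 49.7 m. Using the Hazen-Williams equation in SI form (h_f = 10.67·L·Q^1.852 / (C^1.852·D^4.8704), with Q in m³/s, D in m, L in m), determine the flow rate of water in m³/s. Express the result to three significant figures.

Rearranging: Q = [h_f·C^1.852·D^4.8704 / (10.67·L)]^(1/1.852)
Q = [49.7·127^1.852·0.398^4.8704 / (10.67·1990)]^0.540 = 0.4277 m³/s

Q ≈ 0.428 m³/s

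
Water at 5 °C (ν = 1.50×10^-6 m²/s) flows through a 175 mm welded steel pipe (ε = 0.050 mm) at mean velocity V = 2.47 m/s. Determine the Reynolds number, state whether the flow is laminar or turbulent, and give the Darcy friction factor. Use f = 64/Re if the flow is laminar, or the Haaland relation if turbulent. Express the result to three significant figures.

Re = VD/ν = 2.470·0.175/1.50×10^-6 = 2.88×10^5
Re > 4000 → turbulent; ε/D = 2.86×10^-4
Haaland: f = 0.01676

Re ≈ 2.88×10^5; turbulent; f ≈ 0.0168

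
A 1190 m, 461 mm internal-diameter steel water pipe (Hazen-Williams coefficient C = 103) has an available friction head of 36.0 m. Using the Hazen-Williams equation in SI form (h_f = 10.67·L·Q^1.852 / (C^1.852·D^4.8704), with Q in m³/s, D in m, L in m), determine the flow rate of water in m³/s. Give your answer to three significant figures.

Rearranging: Q = [h_f·C^1.852·D^4.8704 / (10.67·L)]^(1/1.852)
Q = [36.0·103^1.852·0.461^4.8704 / (10.67·1190)]^0.540 = 0.5662 m³/s

Q ≈ 0.566 m³/s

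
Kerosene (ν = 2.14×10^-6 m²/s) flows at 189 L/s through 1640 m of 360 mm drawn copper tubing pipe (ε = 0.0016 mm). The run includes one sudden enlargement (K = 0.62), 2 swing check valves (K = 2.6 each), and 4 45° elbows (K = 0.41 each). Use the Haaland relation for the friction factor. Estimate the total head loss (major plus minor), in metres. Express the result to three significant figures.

V = 4Q/(πD²) = 1.857 m/s; V²/2g = 0.1757 m
Re = 3.12×10^5, ε/D = 4.44×10^-6 → f = 0.01427 (Haaland)
Major: h_f = f(L/D)·V²/2g = 0.01427·4556·0.1757 = 11.42 m
Minor: ΣK = 7.46; h_m = ΣK·V²/2g = 1.311 m
Total H_L = 11.42 + 1.311 = 12.73 m

H_L ≈ 12.7 m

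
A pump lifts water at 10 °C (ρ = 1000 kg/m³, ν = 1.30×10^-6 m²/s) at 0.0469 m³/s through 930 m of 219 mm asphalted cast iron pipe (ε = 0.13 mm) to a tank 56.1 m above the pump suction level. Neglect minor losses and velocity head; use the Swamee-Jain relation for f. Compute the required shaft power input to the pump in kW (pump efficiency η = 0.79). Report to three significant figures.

V = 4Q/(πD²) = 1.245 m/s; Re = 2.10×10^5; ε/D = 5.94×10^-4; f = 0.01934
h_f = f(L/D)V²/2g = 6.488 m
Total head H = z + h_f = 56.1 + 6.488 = 62.59 m
P_hyd = ρgQH = 1000·9.81·0.0469·62.59 = 28.80 kW
P_shaft = P_hyd/η = 28.80/0.79 = 36.45 kW

P_shaft ≈ 36.5 kW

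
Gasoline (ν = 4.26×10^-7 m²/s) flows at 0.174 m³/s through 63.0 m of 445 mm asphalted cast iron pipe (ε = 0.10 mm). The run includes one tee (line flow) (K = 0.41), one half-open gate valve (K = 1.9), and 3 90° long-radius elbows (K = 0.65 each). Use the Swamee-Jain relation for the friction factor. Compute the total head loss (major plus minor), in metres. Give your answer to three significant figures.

V = 4Q/(πD²) = 1.119 m/s; V²/2g = 0.06379 m
Re = 1.17×10^6, ε/D = 2.25×10^-4 → f = 0.01492 (Swamee-Jain)
Major: h_f = f(L/D)·V²/2g = 0.01492·141.6·0.06379 = 0.1347 m
Minor: ΣK = 4.26; h_m = ΣK·V²/2g = 0.2718 m
Total H_L = 0.1347 + 0.2718 = 0.4065 m

H_L ≈ 0.406 m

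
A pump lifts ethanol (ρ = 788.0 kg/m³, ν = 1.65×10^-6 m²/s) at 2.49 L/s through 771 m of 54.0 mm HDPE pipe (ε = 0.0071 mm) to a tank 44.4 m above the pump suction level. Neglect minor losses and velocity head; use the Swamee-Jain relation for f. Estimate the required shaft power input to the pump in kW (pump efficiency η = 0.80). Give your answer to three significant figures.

V = 4Q/(πD²) = 1.087 m/s; Re = 3.56×10^4; ε/D = 1.31×10^-4; f = 0.02289
h_f = f(L/D)V²/2g = 19.69 m
Total head H = z + h_f = 44.4 + 19.69 = 64.09 m
P_hyd = ρgQH = 788.0·9.81·0.00249·64.09 = 1.234 kW
P_shaft = P_hyd/η = 1.234/0.80 = 1.542 kW

P_shaft ≈ 1.54 kW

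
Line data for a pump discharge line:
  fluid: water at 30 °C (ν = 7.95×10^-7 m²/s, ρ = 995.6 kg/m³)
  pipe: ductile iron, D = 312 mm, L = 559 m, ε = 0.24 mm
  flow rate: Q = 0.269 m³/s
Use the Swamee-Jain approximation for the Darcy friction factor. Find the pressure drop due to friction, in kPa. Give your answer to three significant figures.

Δp ≈ 207 kPa

V = 4Q/(πD²) = 4·0.269/(π·0.312²) = 3.518 m/s
Re = VD/ν = 3.518·0.312/7.95×10^-7 = 1.38×10^6 → turbulent
ε/D = 0.24/312 = 7.69×10^-4
Swamee-Jain: f = 0.01879
h_f = f(L/D)V²/(2g) = 0.01879·(559/0.312)·3.518²/(2·9.81) = 21.24 m
Δp = ρg·h_f = 995.6·9.81·21.24 = 207.4 kPa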